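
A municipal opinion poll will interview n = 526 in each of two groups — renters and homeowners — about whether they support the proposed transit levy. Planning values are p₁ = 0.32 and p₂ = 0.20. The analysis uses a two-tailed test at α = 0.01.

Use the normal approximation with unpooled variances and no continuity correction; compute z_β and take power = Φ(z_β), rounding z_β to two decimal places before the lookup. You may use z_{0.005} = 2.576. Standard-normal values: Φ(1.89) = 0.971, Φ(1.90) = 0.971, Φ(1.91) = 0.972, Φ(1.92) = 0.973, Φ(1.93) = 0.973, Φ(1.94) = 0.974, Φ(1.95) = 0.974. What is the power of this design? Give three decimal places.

z_β = |p₁−p₂|·√(n/[p₁q₁+p₂q₂]) − z_{α/2}
    = 0.12 · √(526/0.3776) − 2.576
    = 0.12 · 37.3230 − 2.576
    = 4.4788 − 2.576 = 1.9028 → 1.90
Power = Φ(1.90) = 0.971.

Power ≈ 0.971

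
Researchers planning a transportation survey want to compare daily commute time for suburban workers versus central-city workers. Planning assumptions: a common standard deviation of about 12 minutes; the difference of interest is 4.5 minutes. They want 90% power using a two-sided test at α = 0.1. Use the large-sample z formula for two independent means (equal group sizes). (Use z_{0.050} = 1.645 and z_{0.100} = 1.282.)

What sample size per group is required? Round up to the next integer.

n = (z_{α/2} + z_β)² · (σ₁² + σ₂²) / δ²
  = (1.645 + 1.282)² · (2·12² = 288) / 4.5²
  = 8.5673 · 288 / 20.25
  = 121.85
Round up → n = 122 per group.

n = 122 per group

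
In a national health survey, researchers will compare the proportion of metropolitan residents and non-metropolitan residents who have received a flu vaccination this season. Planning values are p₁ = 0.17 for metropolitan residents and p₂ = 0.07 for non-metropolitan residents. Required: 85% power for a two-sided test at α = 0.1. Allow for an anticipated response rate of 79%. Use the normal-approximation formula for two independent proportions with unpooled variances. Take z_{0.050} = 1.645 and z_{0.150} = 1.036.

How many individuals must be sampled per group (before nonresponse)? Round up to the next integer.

n = (z_{α/2} + z_β)² · [p₁(1−p₁) + p₂(1−p₂)] / (p₁ − p₂)²
  = (1.645 + 1.036)² · (0.17·0.83 + 0.07·0.93) / (0.10)²
  = (2.681)² · (0.1411 + 0.0651) / 0.0100
  = 7.1878 · 0.2062 / 0.0100
  = 148.21
Adjust for 79% response: 148.21 / 0.79 = 187.61.
Round up → n = 188 per group.

n = 188 per group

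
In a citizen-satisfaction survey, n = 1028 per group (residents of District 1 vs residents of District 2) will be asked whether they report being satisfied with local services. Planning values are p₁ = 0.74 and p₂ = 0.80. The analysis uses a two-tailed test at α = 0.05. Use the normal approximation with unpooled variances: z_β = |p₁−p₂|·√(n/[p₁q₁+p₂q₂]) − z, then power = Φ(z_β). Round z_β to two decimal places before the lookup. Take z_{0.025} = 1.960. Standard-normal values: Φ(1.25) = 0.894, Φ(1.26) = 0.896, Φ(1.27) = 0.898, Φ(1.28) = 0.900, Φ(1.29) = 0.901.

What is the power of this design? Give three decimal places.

z_β = |p₁−p₂|·√(n/[p₁q₁+p₂q₂]) − z_{α/2}
    = 0.06 · √(1028/0.3524) − 1.960
    = 0.06 · 54.0106 − 1.960
    = 3.2406 − 1.960 = 1.2806 → 1.28
Power = Φ(1.28) = 0.900.

Power ≈ 0.900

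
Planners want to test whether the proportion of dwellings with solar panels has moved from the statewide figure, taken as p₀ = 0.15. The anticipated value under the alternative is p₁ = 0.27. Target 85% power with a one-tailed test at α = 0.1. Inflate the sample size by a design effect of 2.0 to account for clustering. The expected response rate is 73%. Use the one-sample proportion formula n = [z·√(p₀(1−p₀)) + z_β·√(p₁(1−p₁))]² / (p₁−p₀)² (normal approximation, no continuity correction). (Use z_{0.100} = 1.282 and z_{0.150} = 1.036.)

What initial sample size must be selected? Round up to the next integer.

n = [z_α·√(p₀q₀) + z_β·√(p₁q₁)]² / (p₁ − p₀)²
  = [1.282·√(0.15·0.85) + 1.036·√(0.27·0.73)]² / (0.12)²
  = [1.282·0.3571 + 1.036·0.4440]² / 0.0144
  = [0.9177]² / 0.0144
  = 58.49
Design effect: 2.0 × 58.49 = 116.97.
Adjust for 73% response: 116.97 / 0.73 = 160.23.
Round up → n = 161.

n = 161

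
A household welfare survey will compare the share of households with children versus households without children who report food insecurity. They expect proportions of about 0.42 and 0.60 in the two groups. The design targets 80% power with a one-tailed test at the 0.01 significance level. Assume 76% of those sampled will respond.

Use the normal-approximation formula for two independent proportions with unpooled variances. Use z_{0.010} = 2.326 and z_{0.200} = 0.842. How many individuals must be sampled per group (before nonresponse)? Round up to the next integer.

n = 198 per group

n = (z_α + z_β)² · [p₁(1−p₁) + p₂(1−p₂)] / (p₁ − p₂)²
  = (2.326 + 0.842)² · (0.42·0.58 + 0.60·0.40) / (-0.18)²
  = (3.168)² · (0.2436 + 0.2400) / 0.0324
  = 10.0362 · 0.4836 / 0.0324
  = 149.80
Adjust for 76% response: 149.80 / 0.76 = 197.11.
Round up → n = 198 per group.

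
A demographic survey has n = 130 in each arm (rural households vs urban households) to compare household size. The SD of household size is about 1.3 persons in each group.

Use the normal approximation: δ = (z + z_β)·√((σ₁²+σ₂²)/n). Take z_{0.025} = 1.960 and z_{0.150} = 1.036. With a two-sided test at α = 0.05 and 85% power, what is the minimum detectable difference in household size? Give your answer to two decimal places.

Minimum detectable difference ≈ 0.48 persons

δ = (z_{α/2} + z_β) · √((σ₁²+σ₂²)/n)
  = (1.960 + 1.036) · √(3.38/130)
  = 2.996 · √0.026
  = 2.996 · 0.1612
  = 0.4831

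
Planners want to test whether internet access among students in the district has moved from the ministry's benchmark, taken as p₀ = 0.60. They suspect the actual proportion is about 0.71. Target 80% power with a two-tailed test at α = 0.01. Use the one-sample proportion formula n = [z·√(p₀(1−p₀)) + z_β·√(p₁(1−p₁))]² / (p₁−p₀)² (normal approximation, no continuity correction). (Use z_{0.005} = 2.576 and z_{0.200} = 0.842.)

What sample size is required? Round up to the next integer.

n = 224

n = [z_{α/2}·√(p₀q₀) + z_β·√(p₁q₁)]² / (p₁ − p₀)²
  = [2.576·√(0.60·0.40) + 0.842·√(0.71·0.29)]² / (0.11)²
  = [2.576·0.4899 + 0.842·0.4538]² / 0.0121
  = [1.6440]² / 0.0121
  = 223.38
Round up → n = 224.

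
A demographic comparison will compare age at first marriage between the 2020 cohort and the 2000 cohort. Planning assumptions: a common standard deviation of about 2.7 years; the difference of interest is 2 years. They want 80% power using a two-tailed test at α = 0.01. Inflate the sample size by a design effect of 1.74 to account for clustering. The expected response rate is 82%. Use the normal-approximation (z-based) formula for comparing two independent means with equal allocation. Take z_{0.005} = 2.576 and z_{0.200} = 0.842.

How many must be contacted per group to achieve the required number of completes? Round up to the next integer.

n = (z_{α/2} + z_β)² · (σ₁² + σ₂²) / δ²
  = (2.576 + 0.842)² · (2·2.7² = 14.58) / 2²
  = 11.6827 · 14.58 / 4
  = 42.58
Design effect: 1.74 × 42.58 = 74.10.
Adjust for 82% response: 74.10 / 0.82 = 90.36.
Round up → n = 91 per group.

n = 91 per group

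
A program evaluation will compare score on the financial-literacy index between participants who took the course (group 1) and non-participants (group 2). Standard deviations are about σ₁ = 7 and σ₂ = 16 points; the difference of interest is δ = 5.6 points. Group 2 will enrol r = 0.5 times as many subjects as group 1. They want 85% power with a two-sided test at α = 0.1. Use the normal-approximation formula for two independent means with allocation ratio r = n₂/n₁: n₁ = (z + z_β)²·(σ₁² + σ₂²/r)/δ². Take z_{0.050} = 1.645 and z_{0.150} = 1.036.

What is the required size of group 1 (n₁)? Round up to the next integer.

n₁ = 129

n₁ = (z_{α/2} + z_β)² · (σ₁² + σ₂²/r) / δ²
   = (1.645 + 1.036)² · (7² + 16²/0.5) / 5.6²
   = 7.1878 · (49 + 512) / 31.36
   = 7.1878 · 561 / 31.36
   = 128.58
Round up → n₁ = 129; n₂ = r·n₁ = 0.5 × 129 = 65.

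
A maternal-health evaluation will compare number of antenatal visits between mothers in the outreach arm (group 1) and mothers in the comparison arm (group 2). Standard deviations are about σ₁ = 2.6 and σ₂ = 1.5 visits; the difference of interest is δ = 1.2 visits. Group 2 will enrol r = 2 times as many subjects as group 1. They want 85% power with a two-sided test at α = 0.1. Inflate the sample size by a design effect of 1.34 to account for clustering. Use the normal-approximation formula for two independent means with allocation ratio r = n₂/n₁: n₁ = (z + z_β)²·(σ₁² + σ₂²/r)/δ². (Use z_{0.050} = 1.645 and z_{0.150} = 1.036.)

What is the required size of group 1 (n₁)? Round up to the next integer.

n₁ = 53

n₁ = (z_{α/2} + z_β)² · (σ₁² + σ₂²/r) / δ²
   = (1.645 + 1.036)² · (2.6² + 1.5²/2) / 1.2²
   = 7.1878 · (6.76 + 1.125) / 1.44
   = 7.1878 · 7.885 / 1.44
   = 39.36
Design effect: 1.34 × 39.36 = 52.74.
Round up → n₁ = 53; n₂ = r·n₁ = 2 × 53 = 106.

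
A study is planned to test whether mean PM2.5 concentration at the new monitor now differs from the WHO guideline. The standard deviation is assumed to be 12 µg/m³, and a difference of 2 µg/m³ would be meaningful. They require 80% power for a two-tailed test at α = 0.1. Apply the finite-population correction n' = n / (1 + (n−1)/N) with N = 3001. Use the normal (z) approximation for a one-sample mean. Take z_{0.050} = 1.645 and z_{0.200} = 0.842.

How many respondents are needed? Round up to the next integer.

n = (z_{α/2} + z_β)² · σ² / δ²
  = (1.645 + 0.842)² · 12² / 2²
  = 6.1852 · 144 / 4
  = 222.67
Finite-population correction (N = 3001): 222.67 / (1 + (222.67 − 1)/3001) = 207.35.
Round up → n = 208.

n = 208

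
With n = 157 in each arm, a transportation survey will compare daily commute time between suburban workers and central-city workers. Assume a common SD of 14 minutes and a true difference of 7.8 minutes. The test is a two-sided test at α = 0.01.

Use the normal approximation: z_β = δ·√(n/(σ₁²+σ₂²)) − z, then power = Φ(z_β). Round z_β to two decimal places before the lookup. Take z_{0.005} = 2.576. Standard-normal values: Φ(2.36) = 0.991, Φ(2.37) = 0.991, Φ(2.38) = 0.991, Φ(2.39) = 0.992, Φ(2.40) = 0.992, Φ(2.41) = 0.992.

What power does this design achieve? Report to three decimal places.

Power ≈ 0.991

z_β = δ·√(n/(σ₁²+σ₂²)) − z_{α/2}
    = 7.8 · √(157/392) − 2.576
    = 7.8 · 0.63286 − 2.576
    = 4.9363 − 2.576 = 2.3603 → 2.36
Power = Φ(2.36) = 0.991.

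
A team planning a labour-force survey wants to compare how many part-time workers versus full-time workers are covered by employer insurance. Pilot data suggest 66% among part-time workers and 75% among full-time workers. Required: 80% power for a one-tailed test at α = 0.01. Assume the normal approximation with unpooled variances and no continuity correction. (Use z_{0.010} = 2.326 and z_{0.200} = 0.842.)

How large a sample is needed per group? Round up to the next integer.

n = 511 per group

n = (z_α + z_β)² · [p₁(1−p₁) + p₂(1−p₂)] / (p₁ − p₂)²
  = (2.326 + 0.842)² · (0.66·0.34 + 0.75·0.25) / (-0.09)²
  = (3.168)² · (0.2244 + 0.1875) / 0.0081
  = 10.0362 · 0.4119 / 0.0081
  = 510.36
Round up → n = 511 per group.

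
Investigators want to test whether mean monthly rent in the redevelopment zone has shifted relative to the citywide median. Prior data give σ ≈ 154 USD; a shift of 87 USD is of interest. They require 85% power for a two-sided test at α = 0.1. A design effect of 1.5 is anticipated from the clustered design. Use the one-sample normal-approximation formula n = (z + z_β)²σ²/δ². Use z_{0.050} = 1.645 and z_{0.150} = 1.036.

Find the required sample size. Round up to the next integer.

n = 34

n = (z_{α/2} + z_β)² · σ² / δ²
  = (1.645 + 1.036)² · 154² / 87²
  = 7.1878 · 23716 / 7569
  = 22.52
Design effect: 1.5 × 22.52 = 33.78.
Round up → n = 34.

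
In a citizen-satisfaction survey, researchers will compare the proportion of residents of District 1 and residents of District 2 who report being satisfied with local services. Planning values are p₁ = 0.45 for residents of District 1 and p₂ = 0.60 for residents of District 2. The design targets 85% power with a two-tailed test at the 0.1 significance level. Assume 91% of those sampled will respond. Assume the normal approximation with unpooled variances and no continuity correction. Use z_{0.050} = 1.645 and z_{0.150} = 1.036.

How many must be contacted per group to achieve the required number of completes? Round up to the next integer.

n = 172 per group

n = (z_{α/2} + z_β)² · [p₁(1−p₁) + p₂(1−p₂)] / (p₁ − p₂)²
  = (1.645 + 1.036)² · (0.45·0.55 + 0.60·0.40) / (-0.15)²
  = (2.681)² · (0.2475 + 0.2400) / 0.0225
  = 7.1878 · 0.4875 / 0.0225
  = 155.73
Adjust for 91% response: 155.73 / 0.91 = 171.14.
Round up → n = 172 per group.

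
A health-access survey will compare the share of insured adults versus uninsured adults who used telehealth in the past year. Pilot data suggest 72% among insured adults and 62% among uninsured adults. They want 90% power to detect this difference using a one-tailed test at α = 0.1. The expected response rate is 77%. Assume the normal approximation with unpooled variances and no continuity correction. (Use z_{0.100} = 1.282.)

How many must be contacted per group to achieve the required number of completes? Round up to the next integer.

n = (z_α + z_β)² · [p₁(1−p₁) + p₂(1−p₂)] / (p₁ − p₂)²
  = (1.282 + 1.282)² · (0.72·0.28 + 0.62·0.38) / (0.10)²
  = (2.564)² · (0.2016 + 0.2356) / 0.0100
  = 6.5741 · 0.4372 / 0.0100
  = 287.42
Adjust for 77% response: 287.42 / 0.77 = 373.27.
Round up → n = 374 per group.

n = 374 per group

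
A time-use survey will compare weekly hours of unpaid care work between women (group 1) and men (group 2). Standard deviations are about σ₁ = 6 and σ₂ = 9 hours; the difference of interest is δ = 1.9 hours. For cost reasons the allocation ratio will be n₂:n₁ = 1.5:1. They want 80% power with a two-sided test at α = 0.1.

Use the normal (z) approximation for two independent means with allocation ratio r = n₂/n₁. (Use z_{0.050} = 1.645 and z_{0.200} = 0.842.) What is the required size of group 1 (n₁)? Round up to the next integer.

n₁ = (z_{α/2} + z_β)² · (σ₁² + σ₂²/r) / δ²
   = (1.645 + 0.842)² · (6² + 9²/1.5) / 1.9²
   = 6.1852 · (36 + 54) / 3.61
   = 6.1852 · 90 / 3.61
   = 154.20
Round up → n₁ = 155; n₂ = r·n₁ = 1.5 × 155 = 233.

n₁ = 155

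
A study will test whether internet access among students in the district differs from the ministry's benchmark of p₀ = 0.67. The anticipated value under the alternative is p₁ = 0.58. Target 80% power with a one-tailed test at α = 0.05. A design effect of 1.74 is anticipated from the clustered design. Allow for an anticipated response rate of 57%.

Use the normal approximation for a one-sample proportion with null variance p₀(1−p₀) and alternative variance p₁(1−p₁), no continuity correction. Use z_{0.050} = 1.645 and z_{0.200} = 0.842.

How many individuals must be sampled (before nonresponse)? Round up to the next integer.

n = 533

n = [z_α·√(p₀q₀) + z_β·√(p₁q₁)]² / (p₁ − p₀)²
  = [1.645·√(0.67·0.33) + 0.842·√(0.58·0.42)]² / (-0.09)²
  = [1.645·0.4702 + 0.842·0.4936]² / 0.0081
  = [1.1891]² / 0.0081
  = 174.56
Design effect: 1.74 × 174.56 = 303.73.
Adjust for 57% response: 303.73 / 0.57 = 532.85.
Round up → n = 533.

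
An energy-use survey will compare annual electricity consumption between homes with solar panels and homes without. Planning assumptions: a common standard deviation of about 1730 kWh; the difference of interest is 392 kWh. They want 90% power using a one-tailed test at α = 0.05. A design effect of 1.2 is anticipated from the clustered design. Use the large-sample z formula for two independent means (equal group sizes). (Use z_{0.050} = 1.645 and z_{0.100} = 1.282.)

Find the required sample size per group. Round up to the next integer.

n = (z_α + z_β)² · (σ₁² + σ₂²) / δ²
  = (1.645 + 1.282)² · (2·1730² = 5985800) / 392²
  = 8.5673 · 5985800 / 153664
  = 333.73
Design effect: 1.2 × 333.73 = 400.48.
Round up → n = 401 per group.

n = 401 per group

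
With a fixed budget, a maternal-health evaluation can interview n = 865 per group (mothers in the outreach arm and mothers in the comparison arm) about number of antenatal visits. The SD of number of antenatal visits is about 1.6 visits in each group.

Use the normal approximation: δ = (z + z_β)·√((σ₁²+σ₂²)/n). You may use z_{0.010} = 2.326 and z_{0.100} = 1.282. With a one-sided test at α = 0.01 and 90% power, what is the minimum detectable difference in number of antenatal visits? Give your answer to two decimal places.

Minimum detectable difference ≈ 0.28 visits

δ = (z_α + z_β) · √((σ₁²+σ₂²)/n)
  = (2.326 + 1.282) · √(5.12/865)
  = 3.608 · √0.00592
  = 3.608 · 0.0769
  = 0.2776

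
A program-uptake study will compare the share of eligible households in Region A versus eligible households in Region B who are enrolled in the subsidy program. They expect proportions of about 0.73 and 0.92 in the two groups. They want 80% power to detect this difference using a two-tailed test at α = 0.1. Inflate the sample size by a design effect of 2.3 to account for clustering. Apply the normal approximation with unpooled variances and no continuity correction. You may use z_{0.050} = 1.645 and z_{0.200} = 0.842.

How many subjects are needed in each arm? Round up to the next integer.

n = (z_{α/2} + z_β)² · [p₁(1−p₁) + p₂(1−p₂)] / (p₁ − p₂)²
  = (1.645 + 0.842)² · (0.73·0.27 + 0.92·0.08) / (-0.19)²
  = (2.487)² · (0.1971 + 0.0736) / 0.0361
  = 6.1852 · 0.2707 / 0.0361
  = 46.38
Design effect: 2.3 × 46.38 = 106.67.
Round up → n = 107 per group.

n = 107 per group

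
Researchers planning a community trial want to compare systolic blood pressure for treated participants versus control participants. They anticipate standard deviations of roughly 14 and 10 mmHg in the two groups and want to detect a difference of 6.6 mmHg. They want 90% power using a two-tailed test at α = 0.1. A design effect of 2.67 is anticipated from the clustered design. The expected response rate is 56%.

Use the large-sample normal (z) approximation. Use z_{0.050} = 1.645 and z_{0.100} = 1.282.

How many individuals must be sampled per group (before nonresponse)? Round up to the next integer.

n = 278 per group

n = (z_{α/2} + z_β)² · (σ₁² + σ₂²) / δ²
  = (1.645 + 1.282)² · (14² + 10² = 296) / 6.6²
  = 8.5673 · 296 / 43.56
  = 58.22
Design effect: 2.67 × 58.22 = 155.44.
Adjust for 56% response: 155.44 / 0.56 = 277.57.
Round up → n = 278 per group.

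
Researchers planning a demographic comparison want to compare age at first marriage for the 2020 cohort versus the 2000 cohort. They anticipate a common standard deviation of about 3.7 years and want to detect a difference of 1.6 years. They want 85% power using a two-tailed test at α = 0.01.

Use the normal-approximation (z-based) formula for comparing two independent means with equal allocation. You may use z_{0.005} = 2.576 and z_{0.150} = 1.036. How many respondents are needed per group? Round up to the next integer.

n = (z_{α/2} + z_β)² · (σ₁² + σ₂²) / δ²
  = (2.576 + 1.036)² · (2·3.7² = 27.38) / 1.6²
  = 13.0465 · 27.38 / 2.56
  = 139.54
Round up → n = 140 per group.

n = 140 per group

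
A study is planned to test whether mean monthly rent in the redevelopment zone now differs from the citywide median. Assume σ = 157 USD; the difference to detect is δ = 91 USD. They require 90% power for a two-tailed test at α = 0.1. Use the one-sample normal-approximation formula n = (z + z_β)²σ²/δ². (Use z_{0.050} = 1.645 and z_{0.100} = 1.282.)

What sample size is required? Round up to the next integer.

n = 26

n = (z_{α/2} + z_β)² · σ² / δ²
  = (1.645 + 1.282)² · 157² / 91²
  = 8.5673 · 24649 / 8281
  = 25.50
Round up → n = 26.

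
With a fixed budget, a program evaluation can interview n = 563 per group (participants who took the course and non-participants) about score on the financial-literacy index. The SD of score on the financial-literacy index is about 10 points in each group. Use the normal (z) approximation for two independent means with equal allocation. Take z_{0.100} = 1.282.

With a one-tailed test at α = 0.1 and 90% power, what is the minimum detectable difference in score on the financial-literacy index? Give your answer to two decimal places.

Minimum detectable difference ≈ 1.53 points

δ = (z_α + z_β) · √((σ₁²+σ₂²)/n)
  = (1.282 + 1.282) · √(200/563)
  = 2.564 · √0.35524
  = 2.564 · 0.5960
  = 1.5282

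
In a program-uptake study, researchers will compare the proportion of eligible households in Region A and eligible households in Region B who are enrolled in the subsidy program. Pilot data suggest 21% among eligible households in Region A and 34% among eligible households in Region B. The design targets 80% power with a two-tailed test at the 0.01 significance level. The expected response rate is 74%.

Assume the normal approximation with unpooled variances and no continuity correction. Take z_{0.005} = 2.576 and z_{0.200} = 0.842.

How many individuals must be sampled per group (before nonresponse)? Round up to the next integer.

n = 365 per group

n = (z_{α/2} + z_β)² · [p₁(1−p₁) + p₂(1−p₂)] / (p₁ − p₂)²
  = (2.576 + 0.842)² · (0.21·0.79 + 0.34·0.66) / (-0.13)²
  = (3.418)² · (0.1659 + 0.2244) / 0.0169
  = 11.6827 · 0.3903 / 0.0169
  = 269.81
Adjust for 74% response: 269.81 / 0.74 = 364.61.
Round up → n = 365 per group.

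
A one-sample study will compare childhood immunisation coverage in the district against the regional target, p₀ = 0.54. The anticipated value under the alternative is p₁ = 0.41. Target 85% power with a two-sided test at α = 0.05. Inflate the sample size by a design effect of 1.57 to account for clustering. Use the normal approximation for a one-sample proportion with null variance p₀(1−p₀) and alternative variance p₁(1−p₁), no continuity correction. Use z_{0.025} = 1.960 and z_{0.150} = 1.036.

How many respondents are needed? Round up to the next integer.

n = [z_{α/2}·√(p₀q₀) + z_β·√(p₁q₁)]² / (p₁ − p₀)²
  = [1.960·√(0.54·0.46) + 1.036·√(0.41·0.59)]² / (-0.13)²
  = [1.960·0.4984 + 1.036·0.4918]² / 0.0169
  = [1.4864]² / 0.0169
  = 130.73
Design effect: 1.57 × 130.73 = 205.25.
Round up → n = 206.

n = 206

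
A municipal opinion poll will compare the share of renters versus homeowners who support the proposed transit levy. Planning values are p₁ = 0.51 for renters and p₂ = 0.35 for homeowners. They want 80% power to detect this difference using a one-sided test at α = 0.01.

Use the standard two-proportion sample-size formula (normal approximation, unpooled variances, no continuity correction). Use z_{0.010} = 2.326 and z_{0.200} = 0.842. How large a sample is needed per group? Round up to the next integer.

n = 188 per group

n = (z_α + z_β)² · [p₁(1−p₁) + p₂(1−p₂)] / (p₁ − p₂)²
  = (2.326 + 0.842)² · (0.51·0.49 + 0.35·0.65) / (0.16)²
  = (3.168)² · (0.2499 + 0.2275) / 0.0256
  = 10.0362 · 0.4774 / 0.0256
  = 187.16
Round up → n = 188 per group.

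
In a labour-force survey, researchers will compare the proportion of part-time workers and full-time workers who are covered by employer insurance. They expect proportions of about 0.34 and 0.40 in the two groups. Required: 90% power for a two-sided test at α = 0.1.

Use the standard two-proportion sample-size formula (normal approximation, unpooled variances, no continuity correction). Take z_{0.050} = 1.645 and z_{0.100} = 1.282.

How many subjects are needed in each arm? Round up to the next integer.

n = 1106 per group

n = (z_{α/2} + z_β)² · [p₁(1−p₁) + p₂(1−p₂)] / (p₁ − p₂)²
  = (1.645 + 1.282)² · (0.34·0.66 + 0.40·0.60) / (-0.06)²
  = (2.927)² · (0.2244 + 0.2400) / 0.0036
  = 8.5673 · 0.4644 / 0.0036
  = 1105.19
Round up → n = 1106 per group.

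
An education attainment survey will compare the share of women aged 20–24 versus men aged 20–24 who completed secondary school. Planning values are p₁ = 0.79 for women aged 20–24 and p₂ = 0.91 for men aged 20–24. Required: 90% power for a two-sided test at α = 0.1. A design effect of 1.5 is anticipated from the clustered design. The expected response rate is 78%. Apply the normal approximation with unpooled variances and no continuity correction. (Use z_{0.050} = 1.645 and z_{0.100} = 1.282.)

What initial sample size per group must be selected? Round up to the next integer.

n = 284 per group

n = (z_{α/2} + z_β)² · [p₁(1−p₁) + p₂(1−p₂)] / (p₁ − p₂)²
  = (1.645 + 1.282)² · (0.79·0.21 + 0.91·0.09) / (-0.12)²
  = (2.927)² · (0.1659 + 0.0819) / 0.0144
  = 8.5673 · 0.2478 / 0.0144
  = 147.43
Design effect: 1.5 × 147.43 = 221.14.
Adjust for 78% response: 221.14 / 0.78 = 283.52.
Round up → n = 284 per group.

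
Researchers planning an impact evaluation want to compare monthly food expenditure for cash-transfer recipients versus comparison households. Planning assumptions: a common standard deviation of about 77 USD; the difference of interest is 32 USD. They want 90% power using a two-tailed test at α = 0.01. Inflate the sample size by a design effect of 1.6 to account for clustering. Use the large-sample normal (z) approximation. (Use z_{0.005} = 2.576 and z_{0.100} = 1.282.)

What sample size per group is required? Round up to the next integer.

n = 276 per group

n = (z_{α/2} + z_β)² · (σ₁² + σ₂²) / δ²
  = (2.576 + 1.282)² · (2·77² = 11858) / 32²
  = 14.8842 · 11858 / 1024
  = 172.36
Design effect: 1.6 × 172.36 = 275.78.
Round up → n = 276 per group.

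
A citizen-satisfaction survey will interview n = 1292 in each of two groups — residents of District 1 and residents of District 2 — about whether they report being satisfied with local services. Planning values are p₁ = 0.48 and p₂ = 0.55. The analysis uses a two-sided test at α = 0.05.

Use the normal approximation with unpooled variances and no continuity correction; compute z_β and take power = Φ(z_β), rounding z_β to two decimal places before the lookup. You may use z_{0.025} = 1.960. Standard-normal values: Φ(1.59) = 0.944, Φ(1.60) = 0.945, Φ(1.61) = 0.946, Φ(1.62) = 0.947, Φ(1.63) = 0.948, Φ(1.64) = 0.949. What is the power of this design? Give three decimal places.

z_β = |p₁−p₂|·√(n/[p₁q₁+p₂q₂]) − z_{α/2}
    = 0.07 · √(1292/0.4971) − 1.960
    = 0.07 · 50.9811 − 1.960
    = 3.5687 − 1.960 = 1.6087 → 1.61
Power = Φ(1.61) = 0.946.

Power ≈ 0.946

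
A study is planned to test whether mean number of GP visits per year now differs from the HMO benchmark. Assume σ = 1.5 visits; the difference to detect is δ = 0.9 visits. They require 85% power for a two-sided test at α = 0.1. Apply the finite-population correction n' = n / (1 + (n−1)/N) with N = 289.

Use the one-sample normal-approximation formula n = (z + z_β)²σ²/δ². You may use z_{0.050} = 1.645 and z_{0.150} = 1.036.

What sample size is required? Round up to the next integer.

n = (z_{α/2} + z_β)² · σ² / δ²
  = (1.645 + 1.036)² · 1.5² / 0.9²
  = 7.1878 · 2.25 / 0.81
  = 19.97
Finite-population correction (N = 289): 19.97 / (1 + (19.97 − 1)/289) = 18.74.
Round up → n = 19.

n = 19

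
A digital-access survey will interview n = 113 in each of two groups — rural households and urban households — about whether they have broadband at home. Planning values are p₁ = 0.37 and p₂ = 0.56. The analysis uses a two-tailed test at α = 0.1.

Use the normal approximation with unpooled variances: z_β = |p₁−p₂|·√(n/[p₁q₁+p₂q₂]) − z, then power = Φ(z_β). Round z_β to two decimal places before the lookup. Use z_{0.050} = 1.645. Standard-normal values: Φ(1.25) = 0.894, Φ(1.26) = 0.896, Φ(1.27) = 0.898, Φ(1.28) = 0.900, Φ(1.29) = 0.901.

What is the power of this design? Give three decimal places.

Power ≈ 0.898

z_β = |p₁−p₂|·√(n/[p₁q₁+p₂q₂]) − z_{α/2}
    = 0.19 · √(113/0.4795) − 1.645
    = 0.19 · 15.3513 − 1.645
    = 2.9167 − 1.645 = 1.2717 → 1.27
Power = Φ(1.27) = 0.898.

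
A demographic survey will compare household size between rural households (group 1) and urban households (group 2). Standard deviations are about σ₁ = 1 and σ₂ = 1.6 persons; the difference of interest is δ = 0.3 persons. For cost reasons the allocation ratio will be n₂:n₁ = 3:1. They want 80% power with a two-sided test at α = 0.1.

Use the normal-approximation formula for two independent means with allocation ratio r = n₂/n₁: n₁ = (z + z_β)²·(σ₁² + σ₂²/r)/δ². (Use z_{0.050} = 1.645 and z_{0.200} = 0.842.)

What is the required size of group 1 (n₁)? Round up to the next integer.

n₁ = 128

n₁ = (z_{α/2} + z_β)² · (σ₁² + σ₂²/r) / δ²
   = (1.645 + 0.842)² · (1² + 1.6²/3) / 0.3²
   = 6.1852 · (1 + 0.85333) / 0.09
   = 6.1852 · 1.8533 / 0.09
   = 127.37
Round up → n₁ = 128; n₂ = r·n₁ = 3 × 128 = 384.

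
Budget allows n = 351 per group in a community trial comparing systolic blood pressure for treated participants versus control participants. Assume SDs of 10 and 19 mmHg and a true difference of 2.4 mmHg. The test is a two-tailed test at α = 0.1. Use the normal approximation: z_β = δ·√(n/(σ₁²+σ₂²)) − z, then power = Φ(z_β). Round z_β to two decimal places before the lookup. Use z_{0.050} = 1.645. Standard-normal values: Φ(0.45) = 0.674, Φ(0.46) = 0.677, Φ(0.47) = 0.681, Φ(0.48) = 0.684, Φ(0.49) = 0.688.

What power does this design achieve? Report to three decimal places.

Power ≈ 0.674

z_β = δ·√(n/(σ₁²+σ₂²)) − z_{α/2}
    = 2.4 · √(351/461) − 1.645
    = 2.4 · 0.87258 − 1.645
    = 2.0942 − 1.645 = 0.4492 → 0.45
Power = Φ(0.45) = 0.674.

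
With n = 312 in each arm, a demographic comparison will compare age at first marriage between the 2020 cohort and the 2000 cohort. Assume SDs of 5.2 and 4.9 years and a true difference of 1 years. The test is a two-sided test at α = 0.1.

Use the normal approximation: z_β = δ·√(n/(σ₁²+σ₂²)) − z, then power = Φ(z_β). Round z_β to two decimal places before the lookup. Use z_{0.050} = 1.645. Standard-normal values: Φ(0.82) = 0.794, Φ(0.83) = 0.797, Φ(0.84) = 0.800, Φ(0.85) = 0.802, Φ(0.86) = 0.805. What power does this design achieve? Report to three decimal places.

Power ≈ 0.797

z_β = δ·√(n/(σ₁²+σ₂²)) − z_{α/2}
    = 1 · √(312/51.05) − 1.645
    = 1 · 2.47218 − 1.645
    = 2.4722 − 1.645 = 0.8272 → 0.83
Power = Φ(0.83) = 0.797.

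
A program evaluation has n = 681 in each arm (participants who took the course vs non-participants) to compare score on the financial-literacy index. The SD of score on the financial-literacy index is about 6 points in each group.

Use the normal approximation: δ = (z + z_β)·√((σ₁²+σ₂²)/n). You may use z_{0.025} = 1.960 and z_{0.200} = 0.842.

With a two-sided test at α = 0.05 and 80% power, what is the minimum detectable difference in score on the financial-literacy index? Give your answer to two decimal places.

δ = (z_{α/2} + z_β) · √((σ₁²+σ₂²)/n)
  = (1.960 + 0.842) · √(72/681)
  = 2.802 · √0.10573
  = 2.802 · 0.3252
  = 0.9111

Minimum detectable difference ≈ 0.91 points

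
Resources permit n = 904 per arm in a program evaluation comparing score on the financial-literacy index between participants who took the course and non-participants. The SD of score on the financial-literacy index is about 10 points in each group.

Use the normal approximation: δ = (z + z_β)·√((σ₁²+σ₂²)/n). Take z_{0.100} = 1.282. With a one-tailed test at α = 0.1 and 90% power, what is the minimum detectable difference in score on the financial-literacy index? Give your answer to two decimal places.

δ = (z_α + z_β) · √((σ₁²+σ₂²)/n)
  = (1.282 + 1.282) · √(200/904)
  = 2.564 · √0.22124
  = 2.564 · 0.4704
  = 1.2060

Minimum detectable difference ≈ 1.21 points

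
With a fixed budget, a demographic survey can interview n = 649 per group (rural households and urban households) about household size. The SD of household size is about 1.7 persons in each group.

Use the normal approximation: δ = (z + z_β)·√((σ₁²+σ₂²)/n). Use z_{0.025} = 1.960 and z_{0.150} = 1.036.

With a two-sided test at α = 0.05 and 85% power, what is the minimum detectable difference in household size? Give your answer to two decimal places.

δ = (z_{α/2} + z_β) · √((σ₁²+σ₂²)/n)
  = (1.960 + 1.036) · √(5.78/649)
  = 2.996 · √0.00891
  = 2.996 · 0.0944
  = 0.2827

Minimum detectable difference ≈ 0.28 persons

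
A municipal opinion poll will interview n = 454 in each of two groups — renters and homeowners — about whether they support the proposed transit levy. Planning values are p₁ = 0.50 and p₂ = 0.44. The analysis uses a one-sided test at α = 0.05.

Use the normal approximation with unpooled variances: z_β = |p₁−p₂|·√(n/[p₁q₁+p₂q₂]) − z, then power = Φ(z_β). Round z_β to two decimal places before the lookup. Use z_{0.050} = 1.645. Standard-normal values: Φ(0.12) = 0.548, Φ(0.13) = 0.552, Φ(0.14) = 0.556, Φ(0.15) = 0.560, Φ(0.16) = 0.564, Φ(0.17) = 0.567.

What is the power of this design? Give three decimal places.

z_β = |p₁−p₂|·√(n/[p₁q₁+p₂q₂]) − z_α
    = 0.06 · √(454/0.4964) − 1.645
    = 0.06 · 30.2421 − 1.645
    = 1.8145 − 1.645 = 0.1695 → 0.17
Power = Φ(0.17) = 0.567.

Power ≈ 0.567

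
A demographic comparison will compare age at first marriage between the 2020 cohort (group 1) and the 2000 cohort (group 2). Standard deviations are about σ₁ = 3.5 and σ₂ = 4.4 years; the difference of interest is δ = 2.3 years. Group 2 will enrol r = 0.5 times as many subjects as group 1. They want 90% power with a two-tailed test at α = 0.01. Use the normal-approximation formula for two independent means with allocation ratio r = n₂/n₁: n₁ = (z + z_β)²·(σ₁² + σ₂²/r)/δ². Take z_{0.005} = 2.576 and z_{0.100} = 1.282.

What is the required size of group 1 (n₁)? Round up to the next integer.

n₁ = (z_{α/2} + z_β)² · (σ₁² + σ₂²/r) / δ²
   = (2.576 + 1.282)² · (3.5² + 4.4²/0.5) / 2.3²
   = 14.8842 · (12.25 + 38.72) / 5.29
   = 14.8842 · 50.97 / 5.29
   = 143.41
Round up → n₁ = 144; n₂ = r·n₁ = 0.5 × 144 = 72.

n₁ = 144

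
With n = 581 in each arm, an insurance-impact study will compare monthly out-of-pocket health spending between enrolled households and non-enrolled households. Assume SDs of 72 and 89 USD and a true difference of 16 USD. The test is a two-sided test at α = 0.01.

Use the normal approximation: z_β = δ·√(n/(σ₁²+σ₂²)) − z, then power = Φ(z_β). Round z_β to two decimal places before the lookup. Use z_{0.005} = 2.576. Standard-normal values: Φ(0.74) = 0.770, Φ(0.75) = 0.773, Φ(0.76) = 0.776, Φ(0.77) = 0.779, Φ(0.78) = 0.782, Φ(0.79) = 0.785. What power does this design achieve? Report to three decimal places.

Power ≈ 0.785

z_β = δ·√(n/(σ₁²+σ₂²)) − z_{α/2}
    = 16 · √(581/13105) − 2.576
    = 16 · 0.21056 − 2.576
    = 3.3689 − 2.576 = 0.7929 → 0.79
Power = Φ(0.79) = 0.785.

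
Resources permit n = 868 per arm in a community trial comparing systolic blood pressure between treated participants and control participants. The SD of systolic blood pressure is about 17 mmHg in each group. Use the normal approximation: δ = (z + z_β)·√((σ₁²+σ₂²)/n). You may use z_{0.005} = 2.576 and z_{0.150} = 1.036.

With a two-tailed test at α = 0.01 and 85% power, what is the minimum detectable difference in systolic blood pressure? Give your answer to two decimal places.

Minimum detectable difference ≈ 2.95 mmHg

δ = (z_{α/2} + z_β) · √((σ₁²+σ₂²)/n)
  = (2.576 + 1.036) · √(578/868)
  = 3.612 · √0.6659
  = 3.612 · 0.8160
  = 2.9475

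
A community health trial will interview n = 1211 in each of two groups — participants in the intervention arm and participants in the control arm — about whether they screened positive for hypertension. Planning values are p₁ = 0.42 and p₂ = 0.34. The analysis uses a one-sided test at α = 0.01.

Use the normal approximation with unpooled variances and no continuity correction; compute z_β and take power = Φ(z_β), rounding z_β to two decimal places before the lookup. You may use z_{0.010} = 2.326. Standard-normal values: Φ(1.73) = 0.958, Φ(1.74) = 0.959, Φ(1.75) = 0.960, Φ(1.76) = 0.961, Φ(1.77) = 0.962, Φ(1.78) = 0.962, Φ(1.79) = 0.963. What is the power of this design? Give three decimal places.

Power ≈ 0.959

z_β = |p₁−p₂|·√(n/[p₁q₁+p₂q₂]) − z_α
    = 0.08 · √(1211/0.4680) − 2.326
    = 0.08 · 50.8685 − 2.326
    = 4.0695 − 2.326 = 1.7435 → 1.74
Power = Φ(1.74) = 0.959.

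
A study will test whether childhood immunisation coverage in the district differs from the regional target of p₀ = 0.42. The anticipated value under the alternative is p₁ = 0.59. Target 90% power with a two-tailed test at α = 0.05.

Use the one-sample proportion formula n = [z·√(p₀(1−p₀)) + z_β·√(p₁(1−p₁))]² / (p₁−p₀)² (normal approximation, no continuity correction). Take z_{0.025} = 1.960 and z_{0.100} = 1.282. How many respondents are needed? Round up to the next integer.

n = [z_{α/2}·√(p₀q₀) + z_β·√(p₁q₁)]² / (p₁ − p₀)²
  = [1.960·√(0.42·0.58) + 1.282·√(0.59·0.41)]² / (0.17)²
  = [1.960·0.4936 + 1.282·0.4918]² / 0.0289
  = [1.5979]² / 0.0289
  = 88.35
Round up → n = 89.

n = 89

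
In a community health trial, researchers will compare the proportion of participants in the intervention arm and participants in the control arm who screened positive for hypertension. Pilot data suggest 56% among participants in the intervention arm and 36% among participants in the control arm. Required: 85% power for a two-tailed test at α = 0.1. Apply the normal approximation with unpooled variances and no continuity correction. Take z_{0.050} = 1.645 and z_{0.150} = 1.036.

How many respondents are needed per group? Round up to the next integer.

n = (z_{α/2} + z_β)² · [p₁(1−p₁) + p₂(1−p₂)] / (p₁ − p₂)²
  = (1.645 + 1.036)² · (0.56·0.44 + 0.36·0.64) / (0.20)²
  = (2.681)² · (0.2464 + 0.2304) / 0.0400
  = 7.1878 · 0.4768 / 0.0400
  = 85.68
Round up → n = 86 per group.

n = 86 per group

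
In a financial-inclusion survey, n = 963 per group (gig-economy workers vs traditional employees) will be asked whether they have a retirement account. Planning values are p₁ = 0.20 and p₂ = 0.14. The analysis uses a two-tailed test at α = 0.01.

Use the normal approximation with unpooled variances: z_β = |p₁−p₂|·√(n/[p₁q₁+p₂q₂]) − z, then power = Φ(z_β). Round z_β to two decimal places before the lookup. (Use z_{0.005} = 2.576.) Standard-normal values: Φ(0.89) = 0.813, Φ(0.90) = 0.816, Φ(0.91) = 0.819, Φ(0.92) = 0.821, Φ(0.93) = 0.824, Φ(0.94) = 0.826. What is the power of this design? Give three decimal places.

z_β = |p₁−p₂|·√(n/[p₁q₁+p₂q₂]) − z_{α/2}
    = 0.06 · √(963/0.2804) − 2.576
    = 0.06 · 58.6036 − 2.576
    = 3.5162 − 2.576 = 0.9402 → 0.94
Power = Φ(0.94) = 0.826.

Power ≈ 0.826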